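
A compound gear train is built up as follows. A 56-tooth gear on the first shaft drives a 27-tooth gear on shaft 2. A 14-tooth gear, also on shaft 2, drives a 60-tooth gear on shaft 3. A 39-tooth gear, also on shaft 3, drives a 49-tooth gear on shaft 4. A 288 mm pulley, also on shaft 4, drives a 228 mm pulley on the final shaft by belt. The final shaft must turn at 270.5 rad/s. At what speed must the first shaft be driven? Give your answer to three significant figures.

556 rad/s

Overall ratio R = 0.48214 × 4.2857 × 1.2564 × 0.79167 = 2.0553.
Required input speed = output speed × R = 270.5 × 2.0553 = 555.96 rad/s.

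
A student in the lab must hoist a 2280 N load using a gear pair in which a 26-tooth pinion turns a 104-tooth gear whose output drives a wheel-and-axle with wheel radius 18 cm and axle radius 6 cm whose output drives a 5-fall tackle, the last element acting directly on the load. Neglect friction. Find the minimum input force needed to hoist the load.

38 N

Gear pair MA = 104/26 = 4.
Wheel-and-axle MA = R/r = 18/6 = 3.
Block-and-tackle MA = number of supporting rope parts = 5.
Combined ideal MA = 4 × 3 × 5 = 60.
Effort = load / MA = 2280 / 60 = 38 N.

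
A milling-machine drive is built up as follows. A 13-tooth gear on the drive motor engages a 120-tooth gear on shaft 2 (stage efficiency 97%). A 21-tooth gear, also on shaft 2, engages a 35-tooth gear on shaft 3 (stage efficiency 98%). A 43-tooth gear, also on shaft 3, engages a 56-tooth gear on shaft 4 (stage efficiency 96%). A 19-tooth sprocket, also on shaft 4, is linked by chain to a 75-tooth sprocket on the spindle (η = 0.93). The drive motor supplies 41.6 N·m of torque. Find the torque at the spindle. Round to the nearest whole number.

2792 N·m

gear mesh 120/13 = 9.2308 → τ = 41.6·9.2308·0.97 = 372.48 N·m
gear mesh 35/21 = 1.6667 → τ = 372.48·1.6667·0.98 = 608.38 N·m
gear mesh 56/43 = 1.3023 → τ = 608.38·1.3023·0.96 = 760.62 N·m
chain 75/19 = 3.9474 → τ = 760.62·3.9474·0.93 = 2792.3 N·m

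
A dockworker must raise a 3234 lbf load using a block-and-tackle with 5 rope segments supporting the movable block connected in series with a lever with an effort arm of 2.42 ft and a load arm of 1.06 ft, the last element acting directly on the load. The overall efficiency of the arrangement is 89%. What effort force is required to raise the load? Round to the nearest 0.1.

318.3 lbf

Block-and-tackle MA = number of supporting rope parts = 5.
Lever MA = effort arm / load arm = 2.42/1.06 = 2.283.
Combined ideal MA = 5 × 2.283 = 11.415.
Actual MA = 11.415 × 0.89 = 10.159.
Effort = load / actual MA = 3234 / 10.159 = 318.32 lbf.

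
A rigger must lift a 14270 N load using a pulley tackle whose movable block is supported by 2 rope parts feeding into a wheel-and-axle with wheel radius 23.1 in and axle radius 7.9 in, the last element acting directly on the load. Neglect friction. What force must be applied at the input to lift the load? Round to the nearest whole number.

2440 N

Block-and-tackle MA = number of supporting rope parts = 2.
Wheel-and-axle MA = R/r = 23.1/7.9 = 2.9241.
Combined ideal MA = 2 × 2.9241 = 5.8481.
Effort = load / MA = 14270 / 5.8481 = 2440.1 N.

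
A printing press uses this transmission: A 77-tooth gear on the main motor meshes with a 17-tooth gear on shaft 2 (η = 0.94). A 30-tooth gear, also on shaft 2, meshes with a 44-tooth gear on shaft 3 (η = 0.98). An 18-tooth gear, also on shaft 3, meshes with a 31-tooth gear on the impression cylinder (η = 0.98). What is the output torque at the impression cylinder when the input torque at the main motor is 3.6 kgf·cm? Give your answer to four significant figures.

gear mesh 17/77 = 0.22078 → τ = 3.6·0.22078·0.94 = 0.74712 kgf·cm
gear mesh 44/30 = 1.4667 → τ = 0.74712·1.4667·0.98 = 1.0739 kgf·cm
gear mesh 31/18 = 1.7222 → τ = 1.0739·1.7222·0.98 = 1.8124 kgf·cm

1.812 kgf·cm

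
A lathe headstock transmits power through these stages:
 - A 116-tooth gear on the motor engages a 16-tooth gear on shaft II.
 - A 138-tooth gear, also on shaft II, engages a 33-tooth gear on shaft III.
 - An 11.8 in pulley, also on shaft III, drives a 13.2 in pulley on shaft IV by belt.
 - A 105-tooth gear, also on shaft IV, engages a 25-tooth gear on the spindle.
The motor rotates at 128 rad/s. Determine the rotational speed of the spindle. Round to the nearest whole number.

gear mesh 16/116 = 0.13793 → 128/0.13793 = 928 rad/s
gear mesh 33/138 = 0.23913 → 928/0.23913 = 3880.7 rad/s
belt 13.2/11.8 = 1.1186 → 3880.7/1.1186 = 3469.1 rad/s
gear mesh 25/105 = 0.2381 → 3469.1/0.2381 = 14570 rad/s

14570 rad/s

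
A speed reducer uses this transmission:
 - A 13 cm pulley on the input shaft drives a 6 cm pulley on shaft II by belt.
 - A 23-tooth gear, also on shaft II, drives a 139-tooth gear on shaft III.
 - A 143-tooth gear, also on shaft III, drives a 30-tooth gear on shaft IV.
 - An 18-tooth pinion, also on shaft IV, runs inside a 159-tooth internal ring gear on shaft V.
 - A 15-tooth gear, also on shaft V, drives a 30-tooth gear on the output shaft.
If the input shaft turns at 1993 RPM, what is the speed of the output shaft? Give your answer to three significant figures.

193 RPM

the input shaft → shaft II (belt, 6/13): 1993 ÷ 0.46154 = 4318.2 RPM
shaft II → shaft III (gear mesh, 139/23): 4318.2 ÷ 6.0435 = 714.52 RPM
shaft III → shaft IV (gear mesh, 30/143): 714.52 ÷ 0.20979 = 3405.9 RPM
shaft IV → shaft V (internal gear, 159/18): 3405.9 ÷ 8.8333 = 385.57 RPM
shaft V → the output shaft (gear mesh, 30/15): 385.57 ÷ 2 = 192.78 RPM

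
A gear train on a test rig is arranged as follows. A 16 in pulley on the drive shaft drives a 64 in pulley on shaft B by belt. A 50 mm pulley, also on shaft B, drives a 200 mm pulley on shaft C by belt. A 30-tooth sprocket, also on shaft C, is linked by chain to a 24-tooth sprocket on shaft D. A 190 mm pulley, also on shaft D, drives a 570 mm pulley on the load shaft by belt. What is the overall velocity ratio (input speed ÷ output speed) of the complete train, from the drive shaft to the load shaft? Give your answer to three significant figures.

38.4

Each stage contributes driven/driver: belt 64/16 = 4, belt 200/50 = 4, chain 24/30 = 0.8, belt 570/190 = 3.
Overall: 4 × 4 × 0.8 × 3 = 38.4.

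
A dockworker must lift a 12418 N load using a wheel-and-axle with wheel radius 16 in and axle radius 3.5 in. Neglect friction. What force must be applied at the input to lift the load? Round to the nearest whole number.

Wheel-and-axle MA = R/r = 16/3.5 = 4.5714.
Effort = load / MA = 12418 / 4.5714 = 2716.4 N.

2716 N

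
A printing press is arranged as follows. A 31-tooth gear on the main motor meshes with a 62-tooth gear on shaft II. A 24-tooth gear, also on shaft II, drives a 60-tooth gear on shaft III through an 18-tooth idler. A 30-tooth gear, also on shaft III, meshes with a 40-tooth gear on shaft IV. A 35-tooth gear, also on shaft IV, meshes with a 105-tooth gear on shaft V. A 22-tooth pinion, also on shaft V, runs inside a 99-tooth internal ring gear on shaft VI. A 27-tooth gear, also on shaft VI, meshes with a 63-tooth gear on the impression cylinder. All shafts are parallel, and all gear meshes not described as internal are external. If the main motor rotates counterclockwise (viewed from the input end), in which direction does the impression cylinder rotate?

counterclockwise

the main motor → shaft II: external mesh, 1 reversal → CW.
shaft II → shaft III: driver → idler → driven is 2 external meshes, 2 reversals → CW.
shaft III → shaft IV: external mesh, 1 reversal → CCW.
shaft IV → shaft V: external mesh, 1 reversal → CW.
shaft V → shaft VI: internal mesh, same direction → CW.
shaft VI → the impression cylinder: external mesh, 1 reversal → CCW.
6 reversals in total — an even number — so the impression cylinder turns the same way as the main motor.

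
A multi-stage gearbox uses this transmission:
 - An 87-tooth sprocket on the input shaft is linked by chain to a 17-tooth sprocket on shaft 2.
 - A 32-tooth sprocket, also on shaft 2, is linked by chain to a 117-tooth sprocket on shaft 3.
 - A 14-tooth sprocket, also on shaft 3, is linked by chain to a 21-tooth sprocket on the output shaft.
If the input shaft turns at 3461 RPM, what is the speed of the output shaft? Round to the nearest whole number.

3230 RPM

chain 17/87 = 0.1954 → 3461/0.1954 = 17712 RPM
chain 117/32 = 3.6562 → 17712/3.6562 = 4844.4 RPM
chain 21/14 = 1.5 → 4844.4/1.5 = 3229.6 RPM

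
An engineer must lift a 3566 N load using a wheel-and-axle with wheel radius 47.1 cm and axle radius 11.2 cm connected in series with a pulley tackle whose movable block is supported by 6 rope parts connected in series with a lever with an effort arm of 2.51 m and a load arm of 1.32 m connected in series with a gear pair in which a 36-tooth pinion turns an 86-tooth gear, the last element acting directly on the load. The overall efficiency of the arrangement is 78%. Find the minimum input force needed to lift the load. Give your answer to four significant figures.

Wheel-and-axle MA = R/r = 47.1/11.2 = 4.2054.
Block-and-tackle MA = number of supporting rope parts = 6.
Lever MA = effort arm / load arm = 2.51/1.32 = 1.9015.
Gear pair MA = 86/36 = 2.3889.
Combined ideal MA = 4.2054 × 6 × 1.9015 × 2.3889 = 114.62.
Actual MA = 114.62 × 0.78 = 89.401.
Effort = load / actual MA = 3566 / 89.401 = 39.888 N.

39.89 N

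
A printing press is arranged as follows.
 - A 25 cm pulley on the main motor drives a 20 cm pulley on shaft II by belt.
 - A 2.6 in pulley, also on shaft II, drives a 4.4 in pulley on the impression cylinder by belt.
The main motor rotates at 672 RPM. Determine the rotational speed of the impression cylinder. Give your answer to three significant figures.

496 RPM

the main motor → shaft II (belt, 20/25): 672 ÷ 0.8 = 840 RPM
shaft II → the impression cylinder (belt, 4.4/2.6): 840 ÷ 1.6923 = 496.36 RPM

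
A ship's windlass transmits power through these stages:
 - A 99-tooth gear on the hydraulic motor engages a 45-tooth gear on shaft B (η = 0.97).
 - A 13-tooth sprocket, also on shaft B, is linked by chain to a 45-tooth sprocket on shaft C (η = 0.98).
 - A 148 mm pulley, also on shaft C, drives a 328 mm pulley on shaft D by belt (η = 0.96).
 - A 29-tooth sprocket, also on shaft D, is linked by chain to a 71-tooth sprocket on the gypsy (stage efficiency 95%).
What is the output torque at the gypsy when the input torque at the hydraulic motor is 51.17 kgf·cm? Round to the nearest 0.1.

gear mesh 45/99 = 0.45455 → τ = 51.17·0.45455·0.97 = 22.561 kgf·cm
chain 45/13 = 3.4615 → τ = 22.561·3.4615·0.98 = 76.535 kgf·cm
belt 328/148 = 2.2162 → τ = 76.535·2.2162·0.96 = 162.83 kgf·cm
chain 71/29 = 2.4483 → τ = 162.83·2.4483·0.95 = 378.73 kgf·cm

378.7 kgf·cm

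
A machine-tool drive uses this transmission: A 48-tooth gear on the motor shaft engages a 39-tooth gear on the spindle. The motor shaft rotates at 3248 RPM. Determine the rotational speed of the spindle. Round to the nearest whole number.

Gear mesh: ratio = 39/48 = 0.8125, so the spindle turns at 3248 / 0.8125 = 3997.5 RPM.

3998 RPM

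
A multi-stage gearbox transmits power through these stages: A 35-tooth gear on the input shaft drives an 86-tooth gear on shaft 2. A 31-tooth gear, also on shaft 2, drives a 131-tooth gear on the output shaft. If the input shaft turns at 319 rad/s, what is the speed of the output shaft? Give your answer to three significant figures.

gear mesh 86/35 = 2.4571 → 319/2.4571 = 129.83 rad/s
gear mesh 131/31 = 4.2258 → 129.83/4.2258 = 30.722 rad/s

30.7 rad/s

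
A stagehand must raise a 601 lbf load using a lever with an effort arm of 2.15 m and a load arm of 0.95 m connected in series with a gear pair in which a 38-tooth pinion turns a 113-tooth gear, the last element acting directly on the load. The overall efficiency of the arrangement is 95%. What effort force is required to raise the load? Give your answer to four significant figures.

94.00 lbf

Lever MA = effort arm / load arm = 2.15/0.95 = 2.2632.
Gear pair MA = 113/38 = 2.9737.
Combined ideal MA = 2.2632 × 2.9737 = 6.7299.
Actual MA = 6.7299 × 0.95 = 6.3934.
Effort = load / actual MA = 601 / 6.3934 = 94.003 lbf.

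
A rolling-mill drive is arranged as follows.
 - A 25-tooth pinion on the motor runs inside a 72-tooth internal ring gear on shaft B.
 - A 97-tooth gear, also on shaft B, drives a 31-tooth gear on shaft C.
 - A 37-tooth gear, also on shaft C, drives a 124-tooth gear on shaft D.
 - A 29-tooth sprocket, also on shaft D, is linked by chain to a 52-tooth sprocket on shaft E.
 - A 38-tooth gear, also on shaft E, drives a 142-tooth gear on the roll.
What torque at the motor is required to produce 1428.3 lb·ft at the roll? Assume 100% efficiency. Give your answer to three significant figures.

Overall ratio R = 2.88 × 0.31959 × 3.3514 × 1.7931 × 3.7368 = 20.669.
Input torque = output torque / R = 1428.3 / 20.669 = 69.105 lb·ft.

69.1 lb·ft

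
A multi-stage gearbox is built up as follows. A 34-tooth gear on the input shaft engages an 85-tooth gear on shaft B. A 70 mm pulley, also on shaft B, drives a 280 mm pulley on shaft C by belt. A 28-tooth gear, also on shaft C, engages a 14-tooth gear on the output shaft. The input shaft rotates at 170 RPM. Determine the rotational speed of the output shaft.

34 RPM

gear mesh 85/34 = 2.5 → 170/2.5 = 68 RPM
belt 280/70 = 4 → 68/4 = 17 RPM
gear mesh 14/28 = 0.5 → 17/0.5 = 34 RPM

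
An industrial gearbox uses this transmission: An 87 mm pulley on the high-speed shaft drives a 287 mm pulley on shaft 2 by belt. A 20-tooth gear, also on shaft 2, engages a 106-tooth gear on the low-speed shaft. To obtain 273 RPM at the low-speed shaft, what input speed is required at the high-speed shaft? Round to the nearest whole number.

4773 RPM

Overall ratio R = 3.2989 × 5.3 = 17.484.
Required input speed = output speed × R = 273 × 17.484 = 4773.1 RPM.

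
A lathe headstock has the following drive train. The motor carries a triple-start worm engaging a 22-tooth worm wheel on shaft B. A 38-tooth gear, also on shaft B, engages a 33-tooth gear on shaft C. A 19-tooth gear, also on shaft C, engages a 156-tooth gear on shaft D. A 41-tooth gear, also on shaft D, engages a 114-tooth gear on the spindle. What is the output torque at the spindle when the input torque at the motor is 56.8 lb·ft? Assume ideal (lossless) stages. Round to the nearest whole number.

8258 lb·ft

Worm: ratio = 22/3 = 7.3333; torque at shaft B = 56.8 × 7.3333 = 416.53 lb·ft.
Gear mesh: ratio = 33/38 = 0.86842; torque at shaft C = 416.53 × 0.86842 = 361.73 lb·ft.
Gear mesh: ratio = 156/19 = 8.2105; torque at shaft D = 361.73 × 8.2105 = 2970 lb·ft.
Gear mesh: ratio = 114/41 = 2.7805; torque at the spindle = 2970 × 2.7805 = 8257.9 lb·ft.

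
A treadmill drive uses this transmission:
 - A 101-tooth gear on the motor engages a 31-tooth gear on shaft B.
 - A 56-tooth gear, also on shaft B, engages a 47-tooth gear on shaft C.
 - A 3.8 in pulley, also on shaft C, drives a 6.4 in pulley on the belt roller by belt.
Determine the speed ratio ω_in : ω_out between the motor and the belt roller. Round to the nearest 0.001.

Each stage contributes driven/driver: gear mesh 31/101 = 0.30693, gear mesh 47/56 = 0.83929, belt 6.4/3.8 = 1.6842.
Overall: 0.30693 × 0.83929 × 1.6842 = 0.43386.

0.434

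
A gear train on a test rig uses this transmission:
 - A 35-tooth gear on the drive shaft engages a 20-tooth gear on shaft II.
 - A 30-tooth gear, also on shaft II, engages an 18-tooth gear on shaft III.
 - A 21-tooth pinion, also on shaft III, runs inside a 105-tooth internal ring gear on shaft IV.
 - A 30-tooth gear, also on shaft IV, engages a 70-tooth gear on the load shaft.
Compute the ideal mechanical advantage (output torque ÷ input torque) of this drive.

4

Each stage contributes driven/driver: gear mesh 20/35 = 0.57143, gear mesh 18/30 = 0.6, internal gear 105/21 = 5, gear mesh 70/30 = 2.3333.
Overall: 0.57143 × 0.6 × 5 × 2.3333 = 4.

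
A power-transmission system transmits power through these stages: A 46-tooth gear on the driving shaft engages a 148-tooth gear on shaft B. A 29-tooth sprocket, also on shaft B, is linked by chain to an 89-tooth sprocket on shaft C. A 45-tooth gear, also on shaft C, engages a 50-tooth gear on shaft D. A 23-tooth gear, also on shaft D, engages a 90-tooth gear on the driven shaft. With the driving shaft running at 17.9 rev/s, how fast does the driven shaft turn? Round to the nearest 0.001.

Gear mesh: ratio = 148/46 = 3.2174, so shaft B turns at 17.9 / 3.2174 = 5.5635 rev/s.
Chain: ratio = 89/29 = 3.069, so shaft C turns at 5.5635 / 3.069 = 1.8128 rev/s.
Gear mesh: ratio = 50/45 = 1.1111, so shaft D turns at 1.8128 / 1.1111 = 1.6315 rev/s.
Gear mesh: ratio = 90/23 = 3.913, so the driven shaft turns at 1.6315 / 3.913 = 0.41695 rev/s.

0.417 rev/s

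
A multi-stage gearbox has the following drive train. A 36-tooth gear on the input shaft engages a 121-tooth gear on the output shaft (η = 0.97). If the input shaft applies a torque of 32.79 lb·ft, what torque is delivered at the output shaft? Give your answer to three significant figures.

After the gear mesh (121/36): 32.79 × 3.3611 × 0.97 = 106.9 lb·ft

107 lb·ft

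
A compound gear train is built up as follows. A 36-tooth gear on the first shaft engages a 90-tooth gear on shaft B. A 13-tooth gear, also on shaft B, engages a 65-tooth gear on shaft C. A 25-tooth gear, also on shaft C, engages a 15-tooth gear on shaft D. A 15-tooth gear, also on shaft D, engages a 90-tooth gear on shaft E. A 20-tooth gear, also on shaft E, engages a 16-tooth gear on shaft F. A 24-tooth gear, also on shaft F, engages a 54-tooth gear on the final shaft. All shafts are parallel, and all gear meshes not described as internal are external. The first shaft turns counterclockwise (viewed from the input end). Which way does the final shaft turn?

counterclockwise

the first shaft → shaft B: external mesh, 1 reversal → CW.
shaft B → shaft C: external mesh, 1 reversal → CCW.
shaft C → shaft D: external mesh, 1 reversal → CW.
shaft D → shaft E: external mesh, 1 reversal → CCW.
shaft E → shaft F: external mesh, 1 reversal → CW.
shaft F → the final shaft: external mesh, 1 reversal → CCW.
6 reversals in total — an even number — so the final shaft turns the same way as the first shaft.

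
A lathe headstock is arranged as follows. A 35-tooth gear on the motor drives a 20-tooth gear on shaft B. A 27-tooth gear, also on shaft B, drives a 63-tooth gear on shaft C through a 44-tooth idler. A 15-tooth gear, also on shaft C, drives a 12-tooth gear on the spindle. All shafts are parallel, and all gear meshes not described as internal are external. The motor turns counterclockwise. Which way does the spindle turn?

counterclockwise

the motor → shaft B: external mesh, 1 reversal → CW.
shaft B → shaft C: driver → idler → driven is 2 external meshes, 2 reversals → CW.
shaft C → the spindle: external mesh, 1 reversal → CCW.
4 reversals in total — an even number — so the spindle turns the same way as the motor.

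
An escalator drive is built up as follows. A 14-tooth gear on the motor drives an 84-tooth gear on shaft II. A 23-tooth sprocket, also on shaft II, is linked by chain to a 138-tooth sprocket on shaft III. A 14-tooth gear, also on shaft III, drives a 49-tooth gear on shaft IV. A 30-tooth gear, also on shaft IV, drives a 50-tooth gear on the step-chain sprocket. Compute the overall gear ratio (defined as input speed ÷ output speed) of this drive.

Each stage contributes driven/driver: gear mesh 84/14 = 6, chain 138/23 = 6, gear mesh 49/14 = 3.5, gear mesh 50/30 = 1.6667.
Overall: 6 × 6 × 3.5 × 1.6667 = 210.

210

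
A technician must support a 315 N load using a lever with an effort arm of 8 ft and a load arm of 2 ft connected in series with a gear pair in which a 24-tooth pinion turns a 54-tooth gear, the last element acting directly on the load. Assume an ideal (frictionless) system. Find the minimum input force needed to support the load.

Lever MA = effort arm / load arm = 8/2 = 4.
Gear pair MA = 54/24 = 2.25.
Combined ideal MA = 4 × 2.25 = 9.
Effort = load / MA = 315 / 9 = 35 N.

35 N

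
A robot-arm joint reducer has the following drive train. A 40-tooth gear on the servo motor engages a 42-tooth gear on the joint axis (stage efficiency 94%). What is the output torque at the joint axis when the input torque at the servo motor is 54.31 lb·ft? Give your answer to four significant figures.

53.60 lb·ft

Gear mesh: ratio = 42/40 = 1.05; torque at the joint axis = 54.31 × 1.05 × 0.94 = 53.604 lb·ft.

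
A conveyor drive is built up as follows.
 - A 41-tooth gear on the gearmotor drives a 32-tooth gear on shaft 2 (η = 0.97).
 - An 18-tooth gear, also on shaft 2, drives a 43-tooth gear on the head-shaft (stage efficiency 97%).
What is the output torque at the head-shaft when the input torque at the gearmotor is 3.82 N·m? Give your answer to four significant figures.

6.701 N·m

After the gear mesh (32/41): 3.82 × 0.78049 × 0.97 = 2.892 N·m
After the gear mesh (43/18): 2.892 × 2.3889 × 0.97 = 6.7015 N·m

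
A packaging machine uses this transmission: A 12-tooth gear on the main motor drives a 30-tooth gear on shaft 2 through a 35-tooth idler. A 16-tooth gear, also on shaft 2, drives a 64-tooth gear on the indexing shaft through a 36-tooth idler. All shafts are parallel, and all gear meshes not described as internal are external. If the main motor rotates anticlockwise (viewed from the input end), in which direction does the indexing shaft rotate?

the main motor → shaft 2: driver → idler → driven is 2 external meshes, 2 reversals → CCW.
shaft 2 → the indexing shaft: driver → idler → driven is 2 external meshes, 2 reversals → CCW.
4 reversals in total — an even number — so the indexing shaft turns the same way as the main motor.

anticlockwise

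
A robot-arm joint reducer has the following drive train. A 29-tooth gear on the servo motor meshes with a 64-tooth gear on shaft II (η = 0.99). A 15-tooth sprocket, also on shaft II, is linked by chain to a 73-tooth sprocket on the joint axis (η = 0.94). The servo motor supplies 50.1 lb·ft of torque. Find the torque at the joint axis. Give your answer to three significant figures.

501 lb·ft

Gear mesh: ratio = 64/29 = 2.2069; torque at shaft II = 50.1 × 2.2069 × 0.99 = 109.46 lb·ft.
Chain: ratio = 73/15 = 4.8667; torque at the joint axis = 109.46 × 4.8667 × 0.94 = 500.74 lb·ft.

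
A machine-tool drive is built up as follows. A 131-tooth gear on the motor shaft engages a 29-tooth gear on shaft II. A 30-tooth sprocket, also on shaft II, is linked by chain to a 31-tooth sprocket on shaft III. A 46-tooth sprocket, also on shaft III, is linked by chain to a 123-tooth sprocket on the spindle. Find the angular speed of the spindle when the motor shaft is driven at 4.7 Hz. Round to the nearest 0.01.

7.68 Hz

gear mesh 29/131 = 0.22137 → 4.7/0.22137 = 21.231 Hz
chain 31/30 = 1.0333 → 21.231/1.0333 = 20.546 Hz
chain 123/46 = 2.6739 → 20.546/2.6739 = 7.6839 Hz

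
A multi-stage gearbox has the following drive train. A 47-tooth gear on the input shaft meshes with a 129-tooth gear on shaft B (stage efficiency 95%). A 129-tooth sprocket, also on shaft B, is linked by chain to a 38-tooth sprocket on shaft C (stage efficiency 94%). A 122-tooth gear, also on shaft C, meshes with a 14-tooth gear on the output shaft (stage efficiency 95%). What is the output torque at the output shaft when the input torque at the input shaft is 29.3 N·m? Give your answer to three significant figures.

2.31 N·m

After the gear mesh (129/47): 29.3 × 2.7447 × 0.95 = 76.398 N·m
After the chain (38/129): 76.398 × 0.29457 × 0.94 = 21.155 N·m
After the gear mesh (14/122): 21.155 × 0.11475 × 0.95 = 2.3062 N·m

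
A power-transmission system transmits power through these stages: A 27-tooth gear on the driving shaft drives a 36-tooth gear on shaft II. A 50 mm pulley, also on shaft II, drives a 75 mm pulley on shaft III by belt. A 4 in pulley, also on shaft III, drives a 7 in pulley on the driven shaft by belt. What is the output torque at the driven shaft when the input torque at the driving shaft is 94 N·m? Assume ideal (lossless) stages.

Gear mesh: ratio = 36/27 = 1.3333; torque at shaft II = 94 × 1.3333 = 125.33 N·m.
Belt: ratio = 75/50 = 1.5; torque at shaft III = 125.33 × 1.5 = 188 N·m.
Belt: ratio = 7/4 = 1.75; torque at the driven shaft = 188 × 1.75 = 329 N·m.

329 N·m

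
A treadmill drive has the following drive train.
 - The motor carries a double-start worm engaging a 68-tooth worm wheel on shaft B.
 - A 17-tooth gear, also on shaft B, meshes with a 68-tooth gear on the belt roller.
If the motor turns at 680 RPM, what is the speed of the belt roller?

worm 68/2 = 34 → 680/34 = 20 RPM
gear mesh 68/17 = 4 → 20/4 = 5 RPM

5 RPM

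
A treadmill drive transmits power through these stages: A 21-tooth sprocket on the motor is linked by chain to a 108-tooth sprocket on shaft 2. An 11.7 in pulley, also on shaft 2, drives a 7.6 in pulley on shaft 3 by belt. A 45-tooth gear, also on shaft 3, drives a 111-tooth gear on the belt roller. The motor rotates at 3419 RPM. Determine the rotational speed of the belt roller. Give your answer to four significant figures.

chain 108/21 = 5.1429 → 3419/5.1429 = 664.81 RPM
belt 7.6/11.7 = 0.64957 → 664.81/0.64957 = 1023.5 RPM
gear mesh 111/45 = 2.4667 → 1023.5/2.4667 = 414.91 RPM

414.9 RPM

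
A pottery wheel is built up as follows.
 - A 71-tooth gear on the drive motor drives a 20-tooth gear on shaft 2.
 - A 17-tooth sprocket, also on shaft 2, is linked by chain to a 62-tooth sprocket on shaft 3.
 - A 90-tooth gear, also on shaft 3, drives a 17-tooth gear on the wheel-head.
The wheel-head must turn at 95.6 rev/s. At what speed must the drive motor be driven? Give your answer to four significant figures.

18.55 rev/s

Overall ratio R = 0.28169 × 3.6471 × 0.18889 = 0.19405.
Required input speed = output speed × R = 95.6 × 0.19405 = 18.551 rev/s.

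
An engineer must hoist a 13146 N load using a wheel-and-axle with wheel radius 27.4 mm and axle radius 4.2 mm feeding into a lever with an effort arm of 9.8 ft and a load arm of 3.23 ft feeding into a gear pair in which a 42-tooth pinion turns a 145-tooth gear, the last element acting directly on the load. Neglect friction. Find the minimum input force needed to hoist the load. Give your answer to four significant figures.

Wheel-and-axle MA = R/r = 27.4/4.2 = 6.5238.
Lever MA = effort arm / load arm = 9.8/3.23 = 3.0341.
Gear pair MA = 145/42 = 3.4524.
Combined ideal MA = 6.5238 × 3.0341 × 3.4524 = 68.335.
Effort = load / MA = 13146 / 68.335 = 192.38 N.

192.4 N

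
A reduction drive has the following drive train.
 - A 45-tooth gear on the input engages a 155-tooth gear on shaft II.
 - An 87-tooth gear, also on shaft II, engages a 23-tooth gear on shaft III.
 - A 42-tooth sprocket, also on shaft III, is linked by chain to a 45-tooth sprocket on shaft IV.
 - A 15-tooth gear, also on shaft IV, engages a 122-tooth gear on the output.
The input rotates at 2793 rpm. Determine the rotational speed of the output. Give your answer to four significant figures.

352.0 rpm

gear mesh 155/45 = 3.4444 → 2793/3.4444 = 810.87 rpm
gear mesh 23/87 = 0.26437 → 810.87/0.26437 = 3067.2 rpm
chain 45/42 = 1.0714 → 3067.2/1.0714 = 2862.7 rpm
gear mesh 122/15 = 8.1333 → 2862.7/8.1333 = 351.97 rpm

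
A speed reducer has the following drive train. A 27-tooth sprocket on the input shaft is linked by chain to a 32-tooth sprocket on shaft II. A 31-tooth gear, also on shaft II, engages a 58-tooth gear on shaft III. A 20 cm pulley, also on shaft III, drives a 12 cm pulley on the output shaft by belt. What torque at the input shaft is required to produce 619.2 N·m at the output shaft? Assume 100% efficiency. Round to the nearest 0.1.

Overall ratio R = 1.1852 × 1.871 × 0.6 = 1.3305.
Input torque = output torque / R = 619.2 / 1.3305 = 465.4 N·m.

465.4 N·m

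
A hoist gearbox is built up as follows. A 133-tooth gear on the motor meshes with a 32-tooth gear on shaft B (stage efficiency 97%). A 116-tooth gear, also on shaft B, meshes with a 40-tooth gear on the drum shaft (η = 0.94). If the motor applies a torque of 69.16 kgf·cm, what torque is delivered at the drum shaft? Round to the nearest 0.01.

5.23 kgf·cm

Gear mesh: ratio = 32/133 = 0.2406; torque at shaft B = 69.16 × 0.2406 × 0.97 = 16.141 kgf·cm.
Gear mesh: ratio = 40/116 = 0.34483; torque at the drum shaft = 16.141 × 0.34483 × 0.94 = 5.2318 kgf·cm.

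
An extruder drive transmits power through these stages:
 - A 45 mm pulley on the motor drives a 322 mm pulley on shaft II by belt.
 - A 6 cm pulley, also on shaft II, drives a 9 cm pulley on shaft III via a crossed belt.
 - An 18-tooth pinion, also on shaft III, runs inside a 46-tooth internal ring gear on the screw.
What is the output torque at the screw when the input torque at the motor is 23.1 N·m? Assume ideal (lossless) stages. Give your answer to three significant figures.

634 N·m

belt 322/45 = 7.1556 → τ = 23.1·7.1556 = 165.29 N·m
belt 9/6 = 1.5 → τ = 165.29·1.5 = 247.94 N·m
internal gear 46/18 = 2.5556 → τ = 247.94·2.5556 = 633.62 N·m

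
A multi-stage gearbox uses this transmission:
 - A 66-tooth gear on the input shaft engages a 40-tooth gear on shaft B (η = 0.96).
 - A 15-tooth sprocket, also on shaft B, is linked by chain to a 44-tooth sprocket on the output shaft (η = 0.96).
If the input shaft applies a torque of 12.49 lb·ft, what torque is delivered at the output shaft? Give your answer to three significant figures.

20.5 lb·ft

After the gear mesh (40/66): 12.49 × 0.60606 × 0.96 = 7.2669 lb·ft
After the chain (44/15): 7.2669 × 2.9333 × 0.96 = 20.464 lb·ft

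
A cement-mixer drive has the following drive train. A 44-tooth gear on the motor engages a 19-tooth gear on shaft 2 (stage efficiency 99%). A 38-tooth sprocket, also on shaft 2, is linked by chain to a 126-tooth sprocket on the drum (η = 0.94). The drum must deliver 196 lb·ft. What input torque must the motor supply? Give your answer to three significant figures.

147 lb·ft

Overall ratio R = 0.43182 × 3.3158 = 1.4318; overall efficiency η = 0.99 × 0.94 = 0.9306.
Input torque = output torque / (R × η) = 196 / (1.4318 × 0.9306) = 147.1 lb·ft.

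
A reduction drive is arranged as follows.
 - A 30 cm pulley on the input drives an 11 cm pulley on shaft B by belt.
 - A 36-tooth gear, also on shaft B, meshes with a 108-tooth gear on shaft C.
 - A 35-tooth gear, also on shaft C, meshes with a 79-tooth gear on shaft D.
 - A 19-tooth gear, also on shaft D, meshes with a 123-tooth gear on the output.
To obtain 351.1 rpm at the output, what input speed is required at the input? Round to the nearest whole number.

Overall ratio R = 0.36667 × 3 × 2.2571 × 6.4737 = 16.073.
Required input speed = output speed × R = 351.1 × 16.073 = 5643.3 rpm.

5643 rpm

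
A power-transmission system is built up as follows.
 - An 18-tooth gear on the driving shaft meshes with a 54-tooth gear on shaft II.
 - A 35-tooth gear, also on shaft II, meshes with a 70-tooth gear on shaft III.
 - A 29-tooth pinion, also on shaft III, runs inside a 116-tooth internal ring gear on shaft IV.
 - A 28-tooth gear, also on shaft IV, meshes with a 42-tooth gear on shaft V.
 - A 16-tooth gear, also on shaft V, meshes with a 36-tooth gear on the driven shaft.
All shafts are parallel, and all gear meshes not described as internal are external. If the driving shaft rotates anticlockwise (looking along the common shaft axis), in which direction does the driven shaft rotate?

the driving shaft → shaft II: external mesh, 1 reversal → CW.
shaft II → shaft III: external mesh, 1 reversal → CCW.
shaft III → shaft IV: internal mesh, same direction → CCW.
shaft IV → shaft V: external mesh, 1 reversal → CW.
shaft V → the driven shaft: external mesh, 1 reversal → CCW.
4 reversals in total — an even number — so the driven shaft turns the same way as the driving shaft.

anticlockwise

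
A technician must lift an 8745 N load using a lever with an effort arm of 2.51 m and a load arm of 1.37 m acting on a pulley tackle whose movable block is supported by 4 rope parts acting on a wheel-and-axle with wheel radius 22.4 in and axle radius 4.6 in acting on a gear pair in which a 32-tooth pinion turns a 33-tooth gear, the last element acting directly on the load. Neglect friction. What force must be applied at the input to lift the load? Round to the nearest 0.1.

237.6 N

Lever MA = effort arm / load arm = 2.51/1.37 = 1.8321.
Block-and-tackle MA = number of supporting rope parts = 4.
Wheel-and-axle MA = R/r = 22.4/4.6 = 4.8696.
Gear pair MA = 33/32 = 1.0312.
Combined ideal MA = 1.8321 × 4 × 4.8696 × 1.0312 = 36.802.
Effort = load / MA = 8745 / 36.802 = 237.63 N.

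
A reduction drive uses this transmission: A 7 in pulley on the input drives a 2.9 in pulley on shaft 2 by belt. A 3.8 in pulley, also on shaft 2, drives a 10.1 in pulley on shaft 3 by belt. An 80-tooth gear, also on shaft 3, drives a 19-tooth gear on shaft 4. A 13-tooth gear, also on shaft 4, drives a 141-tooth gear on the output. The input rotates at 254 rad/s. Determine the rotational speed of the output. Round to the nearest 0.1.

89.5 rad/s

Belt: ratio = 2.9/7 = 0.41429, so shaft 2 turns at 254 / 0.41429 = 613.1 rad/s.
Belt: ratio = 10.1/3.8 = 2.6579, so shaft 3 turns at 613.1 / 2.6579 = 230.67 rad/s.
Gear mesh: ratio = 19/80 = 0.2375, so shaft 4 turns at 230.67 / 0.2375 = 971.25 rad/s.
Gear mesh: ratio = 141/13 = 10.846, so the output turns at 971.25 / 10.846 = 89.548 rad/s.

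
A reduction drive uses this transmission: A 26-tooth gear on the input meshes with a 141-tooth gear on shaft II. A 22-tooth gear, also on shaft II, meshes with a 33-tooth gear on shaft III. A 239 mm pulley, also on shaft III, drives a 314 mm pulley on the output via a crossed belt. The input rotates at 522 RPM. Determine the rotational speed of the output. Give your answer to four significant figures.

Gear mesh: ratio = 141/26 = 5.4231, so shaft II turns at 522 / 5.4231 = 96.255 RPM.
Gear mesh: ratio = 33/22 = 1.5, so shaft III turns at 96.255 / 1.5 = 64.17 RPM.
Belt: ratio = 314/239 = 1.3138, so the output turns at 64.17 / 1.3138 = 48.843 RPM.

48.84 RPM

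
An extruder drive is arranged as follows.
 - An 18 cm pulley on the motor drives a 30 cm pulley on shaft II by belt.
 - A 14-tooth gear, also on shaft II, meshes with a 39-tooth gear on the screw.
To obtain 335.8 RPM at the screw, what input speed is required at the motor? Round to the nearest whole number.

Overall ratio R = 1.6667 × 2.7857 = 4.6429.
Required input speed = output speed × R = 335.8 × 4.6429 = 1559.1 RPM.

1559 RPM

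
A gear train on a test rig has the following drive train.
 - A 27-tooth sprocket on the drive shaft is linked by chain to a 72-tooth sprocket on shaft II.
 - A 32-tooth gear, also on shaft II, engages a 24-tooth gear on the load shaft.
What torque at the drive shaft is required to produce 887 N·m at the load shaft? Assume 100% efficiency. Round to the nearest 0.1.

Overall ratio R = 2.6667 × 0.75 = 2.
Input torque = output torque / R = 887 / 2 = 443.5 N·m.

443.5 N·m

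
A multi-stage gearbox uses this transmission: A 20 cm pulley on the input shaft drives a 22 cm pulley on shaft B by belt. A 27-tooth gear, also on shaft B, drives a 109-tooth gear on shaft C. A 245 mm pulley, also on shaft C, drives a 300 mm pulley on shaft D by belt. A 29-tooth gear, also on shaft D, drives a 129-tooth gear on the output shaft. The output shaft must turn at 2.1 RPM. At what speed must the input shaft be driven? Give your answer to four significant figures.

50.80 RPM

Overall ratio R = 1.1 × 4.037 × 1.2245 × 4.4483 = 24.188.
Required input speed = output speed × R = 2.1 × 24.188 = 50.795 RPM.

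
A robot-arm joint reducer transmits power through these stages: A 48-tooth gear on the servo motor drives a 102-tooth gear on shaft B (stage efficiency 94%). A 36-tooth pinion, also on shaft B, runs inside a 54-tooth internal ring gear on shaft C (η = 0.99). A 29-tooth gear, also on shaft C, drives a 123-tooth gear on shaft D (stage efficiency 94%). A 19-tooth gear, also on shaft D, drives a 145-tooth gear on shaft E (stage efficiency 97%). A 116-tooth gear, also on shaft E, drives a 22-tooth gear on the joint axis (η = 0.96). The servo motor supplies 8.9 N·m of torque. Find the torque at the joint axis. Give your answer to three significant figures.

142 N·m

After the gear mesh (102/48): 8.9 × 2.125 × 0.94 = 17.778 N·m
After the internal gear (54/36): 17.778 × 1.5 × 0.99 = 26.4 N·m
After the gear mesh (123/29): 26.4 × 4.2414 × 0.94 = 105.25 N·m
After the gear mesh (145/19): 105.25 × 7.6316 × 0.97 = 779.16 N·m
After the gear mesh (22/116): 779.16 × 0.18966 × 0.96 = 141.86 N·m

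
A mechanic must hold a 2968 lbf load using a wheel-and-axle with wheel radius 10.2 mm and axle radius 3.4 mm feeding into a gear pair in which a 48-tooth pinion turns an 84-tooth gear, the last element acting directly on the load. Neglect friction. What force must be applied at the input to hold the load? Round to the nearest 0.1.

Wheel-and-axle MA = R/r = 10.2/3.4 = 3.
Gear pair MA = 84/48 = 1.75.
Combined ideal MA = 3 × 1.75 = 5.25.
Effort = load / MA = 2968 / 5.25 = 565.33 lbf.

565.3 lbf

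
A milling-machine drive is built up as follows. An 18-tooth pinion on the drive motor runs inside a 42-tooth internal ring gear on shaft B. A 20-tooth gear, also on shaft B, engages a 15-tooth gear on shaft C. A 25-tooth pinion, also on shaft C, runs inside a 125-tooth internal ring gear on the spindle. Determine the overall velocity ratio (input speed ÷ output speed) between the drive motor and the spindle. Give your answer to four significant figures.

Each stage contributes driven/driver: internal gear 42/18 = 2.3333, gear mesh 15/20 = 0.75, internal gear 125/25 = 5.
Overall: 2.3333 × 0.75 × 5 = 8.75.

8.750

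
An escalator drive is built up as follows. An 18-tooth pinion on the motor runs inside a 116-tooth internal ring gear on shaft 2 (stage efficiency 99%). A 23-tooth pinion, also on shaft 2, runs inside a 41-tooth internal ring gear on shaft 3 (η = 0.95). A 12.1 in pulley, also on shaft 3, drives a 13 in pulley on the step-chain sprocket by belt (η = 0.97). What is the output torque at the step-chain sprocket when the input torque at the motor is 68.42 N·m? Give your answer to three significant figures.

internal gear 116/18 = 6.4444 → τ = 68.42·6.4444·0.99 = 436.52 N·m
internal gear 41/23 = 1.7826 → τ = 436.52·1.7826·0.95 = 739.24 N·m
belt 13/12.1 = 1.0744 → τ = 739.24·1.0744·0.97 = 770.39 N·m

770 N·m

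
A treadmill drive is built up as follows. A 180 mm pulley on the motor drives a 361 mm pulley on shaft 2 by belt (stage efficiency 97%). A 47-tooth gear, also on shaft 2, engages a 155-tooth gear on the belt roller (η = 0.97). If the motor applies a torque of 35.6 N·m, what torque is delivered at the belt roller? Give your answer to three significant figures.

222 N·m

belt 361/180 = 2.0056 → τ = 35.6·2.0056·0.97 = 69.256 N·m
gear mesh 155/47 = 3.2979 → τ = 69.256·3.2979·0.97 = 221.55 N·m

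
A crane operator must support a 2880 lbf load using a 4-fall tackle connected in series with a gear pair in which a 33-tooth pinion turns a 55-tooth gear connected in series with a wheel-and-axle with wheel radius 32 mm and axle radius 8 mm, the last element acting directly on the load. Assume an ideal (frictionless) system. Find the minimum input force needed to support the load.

Block-and-tackle MA = number of supporting rope parts = 4.
Gear pair MA = 55/33 = 1.6667.
Wheel-and-axle MA = R/r = 32/8 = 4.
Combined ideal MA = 4 × 1.6667 × 4 = 26.667.
Effort = load / MA = 2880 / 26.667 = 108 lbf.

108 lbf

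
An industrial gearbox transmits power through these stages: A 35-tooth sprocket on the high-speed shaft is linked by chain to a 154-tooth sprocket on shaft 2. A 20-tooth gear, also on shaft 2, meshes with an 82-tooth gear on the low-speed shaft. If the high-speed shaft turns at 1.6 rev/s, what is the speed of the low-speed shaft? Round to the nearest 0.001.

Chain: ratio = 154/35 = 4.4, so shaft 2 turns at 1.6 / 4.4 = 0.36364 rev/s.
Gear mesh: ratio = 82/20 = 4.1, so the low-speed shaft turns at 0.36364 / 4.1 = 0.088692 rev/s.

0.089 rev/s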